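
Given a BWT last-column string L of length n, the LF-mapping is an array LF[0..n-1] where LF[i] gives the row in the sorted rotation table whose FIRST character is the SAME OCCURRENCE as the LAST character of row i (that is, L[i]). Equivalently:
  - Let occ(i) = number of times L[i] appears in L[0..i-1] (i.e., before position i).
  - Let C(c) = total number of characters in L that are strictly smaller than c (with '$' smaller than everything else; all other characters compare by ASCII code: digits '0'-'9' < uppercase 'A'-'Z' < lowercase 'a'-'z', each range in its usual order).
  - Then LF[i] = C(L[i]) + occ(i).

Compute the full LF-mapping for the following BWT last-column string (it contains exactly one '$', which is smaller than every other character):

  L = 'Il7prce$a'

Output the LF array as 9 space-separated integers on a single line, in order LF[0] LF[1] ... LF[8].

Answer: 2 6 1 7 8 4 5 0 3

Derivation:
Char counts: '$':1, '7':1, 'I':1, 'a':1, 'c':1, 'e':1, 'l':1, 'p':1, 'r':1
C (first-col start): C('$')=0, C('7')=1, C('I')=2, C('a')=3, C('c')=4, C('e')=5, C('l')=6, C('p')=7, C('r')=8
L[0]='I': occ=0, LF[0]=C('I')+0=2+0=2
L[1]='l': occ=0, LF[1]=C('l')+0=6+0=6
L[2]='7': occ=0, LF[2]=C('7')+0=1+0=1
L[3]='p': occ=0, LF[3]=C('p')+0=7+0=7
L[4]='r': occ=0, LF[4]=C('r')+0=8+0=8
L[5]='c': occ=0, LF[5]=C('c')+0=4+0=4
L[6]='e': occ=0, LF[6]=C('e')+0=5+0=5
L[7]='$': occ=0, LF[7]=C('$')+0=0+0=0
L[8]='a': occ=0, LF[8]=C('a')+0=3+0=3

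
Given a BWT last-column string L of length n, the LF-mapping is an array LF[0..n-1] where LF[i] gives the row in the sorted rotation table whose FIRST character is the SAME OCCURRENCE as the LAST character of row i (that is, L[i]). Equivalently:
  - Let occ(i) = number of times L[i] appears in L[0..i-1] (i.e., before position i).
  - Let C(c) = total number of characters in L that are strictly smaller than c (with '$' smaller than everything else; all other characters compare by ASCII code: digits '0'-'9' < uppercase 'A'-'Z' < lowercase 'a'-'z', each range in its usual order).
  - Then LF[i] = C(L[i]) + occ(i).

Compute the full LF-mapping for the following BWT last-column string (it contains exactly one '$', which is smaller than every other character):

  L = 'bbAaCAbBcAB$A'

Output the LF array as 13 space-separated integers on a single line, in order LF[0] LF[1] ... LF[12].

Answer: 9 10 1 8 7 2 11 5 12 3 6 0 4

Derivation:
Char counts: '$':1, 'A':4, 'B':2, 'C':1, 'a':1, 'b':3, 'c':1
C (first-col start): C('$')=0, C('A')=1, C('B')=5, C('C')=7, C('a')=8, C('b')=9, C('c')=12
L[0]='b': occ=0, LF[0]=C('b')+0=9+0=9
L[1]='b': occ=1, LF[1]=C('b')+1=9+1=10
L[2]='A': occ=0, LF[2]=C('A')+0=1+0=1
L[3]='a': occ=0, LF[3]=C('a')+0=8+0=8
L[4]='C': occ=0, LF[4]=C('C')+0=7+0=7
L[5]='A': occ=1, LF[5]=C('A')+1=1+1=2
L[6]='b': occ=2, LF[6]=C('b')+2=9+2=11
L[7]='B': occ=0, LF[7]=C('B')+0=5+0=5
L[8]='c': occ=0, LF[8]=C('c')+0=12+0=12
L[9]='A': occ=2, LF[9]=C('A')+2=1+2=3
L[10]='B': occ=1, LF[10]=C('B')+1=5+1=6
L[11]='$': occ=0, LF[11]=C('$')+0=0+0=0
L[12]='A': occ=3, LF[12]=C('A')+3=1+3=4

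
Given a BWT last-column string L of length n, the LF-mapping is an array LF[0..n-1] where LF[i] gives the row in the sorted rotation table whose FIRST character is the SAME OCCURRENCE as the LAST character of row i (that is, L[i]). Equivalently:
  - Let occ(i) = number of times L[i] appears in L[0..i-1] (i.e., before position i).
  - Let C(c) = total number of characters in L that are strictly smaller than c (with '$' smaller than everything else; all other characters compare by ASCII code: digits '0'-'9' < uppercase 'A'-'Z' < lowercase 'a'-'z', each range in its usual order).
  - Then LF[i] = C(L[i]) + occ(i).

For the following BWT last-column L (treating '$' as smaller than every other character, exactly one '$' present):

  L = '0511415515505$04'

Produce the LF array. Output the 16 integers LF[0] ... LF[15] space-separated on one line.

Answer: 1 10 4 5 8 6 11 12 7 13 14 2 15 0 3 9

Derivation:
Char counts: '$':1, '0':3, '1':4, '4':2, '5':6
C (first-col start): C('$')=0, C('0')=1, C('1')=4, C('4')=8, C('5')=10
L[0]='0': occ=0, LF[0]=C('0')+0=1+0=1
L[1]='5': occ=0, LF[1]=C('5')+0=10+0=10
L[2]='1': occ=0, LF[2]=C('1')+0=4+0=4
L[3]='1': occ=1, LF[3]=C('1')+1=4+1=5
L[4]='4': occ=0, LF[4]=C('4')+0=8+0=8
L[5]='1': occ=2, LF[5]=C('1')+2=4+2=6
L[6]='5': occ=1, LF[6]=C('5')+1=10+1=11
L[7]='5': occ=2, LF[7]=C('5')+2=10+2=12
L[8]='1': occ=3, LF[8]=C('1')+3=4+3=7
L[9]='5': occ=3, LF[9]=C('5')+3=10+3=13
L[10]='5': occ=4, LF[10]=C('5')+4=10+4=14
L[11]='0': occ=1, LF[11]=C('0')+1=1+1=2
L[12]='5': occ=5, LF[12]=C('5')+5=10+5=15
L[13]='$': occ=0, LF[13]=C('$')+0=0+0=0
L[14]='0': occ=2, LF[14]=C('0')+2=1+2=3
L[15]='4': occ=1, LF[15]=C('4')+1=8+1=9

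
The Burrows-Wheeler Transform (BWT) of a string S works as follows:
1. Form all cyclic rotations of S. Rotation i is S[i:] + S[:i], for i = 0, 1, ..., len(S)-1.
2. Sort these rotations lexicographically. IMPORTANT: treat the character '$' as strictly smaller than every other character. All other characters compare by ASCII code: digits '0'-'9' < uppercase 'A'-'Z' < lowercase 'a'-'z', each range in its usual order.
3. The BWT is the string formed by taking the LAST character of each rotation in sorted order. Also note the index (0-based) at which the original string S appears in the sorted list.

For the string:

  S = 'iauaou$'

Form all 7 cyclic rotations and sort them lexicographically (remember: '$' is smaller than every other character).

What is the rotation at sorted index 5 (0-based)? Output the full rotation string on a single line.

Answer: u$iauao

Derivation:
All 7 rotations (rotation i = S[i:]+S[:i]):
  rot[0] = iauaou$
  rot[1] = auaou$i
  rot[2] = uaou$ia
  rot[3] = aou$iau
  rot[4] = ou$iaua
  rot[5] = u$iauao
  rot[6] = $iauaou
Sorted (with $ < everything):
  sorted[0] = $iauaou
  sorted[1] = aou$iau
  sorted[2] = auaou$i
  sorted[3] = iauaou$
  sorted[4] = ou$iaua
  sorted[5] = u$iauao
  sorted[6] = uaou$ia
sorted[5] = u$iauao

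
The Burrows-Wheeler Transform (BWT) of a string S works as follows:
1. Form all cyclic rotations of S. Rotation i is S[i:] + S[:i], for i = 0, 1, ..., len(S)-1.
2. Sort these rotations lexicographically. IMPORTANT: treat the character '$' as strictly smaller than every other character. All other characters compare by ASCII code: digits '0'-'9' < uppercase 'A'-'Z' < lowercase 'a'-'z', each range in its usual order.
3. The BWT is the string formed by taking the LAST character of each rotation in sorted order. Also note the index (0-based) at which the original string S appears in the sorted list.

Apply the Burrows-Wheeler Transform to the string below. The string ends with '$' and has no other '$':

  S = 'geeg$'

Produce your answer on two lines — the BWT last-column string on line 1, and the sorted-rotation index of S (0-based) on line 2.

All 5 rotations (rotation i = S[i:]+S[:i]):
  rot[0] = geeg$
  rot[1] = eeg$g
  rot[2] = eg$ge
  rot[3] = g$gee
  rot[4] = $geeg
Sorted (with $ < everything):
  sorted[0] = $geeg  (last char: 'g')
  sorted[1] = eeg$g  (last char: 'g')
  sorted[2] = eg$ge  (last char: 'e')
  sorted[3] = g$gee  (last char: 'e')
  sorted[4] = geeg$  (last char: '$')
Last column: ggee$
Original string S is at sorted index 4

Answer: ggee$
4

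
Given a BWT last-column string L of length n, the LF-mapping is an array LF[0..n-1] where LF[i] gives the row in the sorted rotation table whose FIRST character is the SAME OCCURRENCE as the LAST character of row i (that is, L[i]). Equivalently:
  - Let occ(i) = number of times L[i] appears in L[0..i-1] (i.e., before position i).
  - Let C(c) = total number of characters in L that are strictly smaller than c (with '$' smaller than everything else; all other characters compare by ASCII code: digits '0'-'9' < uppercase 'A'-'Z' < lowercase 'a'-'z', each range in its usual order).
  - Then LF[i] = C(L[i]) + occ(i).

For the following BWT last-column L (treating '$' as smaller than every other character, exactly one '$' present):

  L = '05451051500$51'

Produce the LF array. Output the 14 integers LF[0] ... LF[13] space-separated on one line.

Char counts: '$':1, '0':4, '1':3, '4':1, '5':5
C (first-col start): C('$')=0, C('0')=1, C('1')=5, C('4')=8, C('5')=9
L[0]='0': occ=0, LF[0]=C('0')+0=1+0=1
L[1]='5': occ=0, LF[1]=C('5')+0=9+0=9
L[2]='4': occ=0, LF[2]=C('4')+0=8+0=8
L[3]='5': occ=1, LF[3]=C('5')+1=9+1=10
L[4]='1': occ=0, LF[4]=C('1')+0=5+0=5
L[5]='0': occ=1, LF[5]=C('0')+1=1+1=2
L[6]='5': occ=2, LF[6]=C('5')+2=9+2=11
L[7]='1': occ=1, LF[7]=C('1')+1=5+1=6
L[8]='5': occ=3, LF[8]=C('5')+3=9+3=12
L[9]='0': occ=2, LF[9]=C('0')+2=1+2=3
L[10]='0': occ=3, LF[10]=C('0')+3=1+3=4
L[11]='$': occ=0, LF[11]=C('$')+0=0+0=0
L[12]='5': occ=4, LF[12]=C('5')+4=9+4=13
L[13]='1': occ=2, LF[13]=C('1')+2=5+2=7

Answer: 1 9 8 10 5 2 11 6 12 3 4 0 13 7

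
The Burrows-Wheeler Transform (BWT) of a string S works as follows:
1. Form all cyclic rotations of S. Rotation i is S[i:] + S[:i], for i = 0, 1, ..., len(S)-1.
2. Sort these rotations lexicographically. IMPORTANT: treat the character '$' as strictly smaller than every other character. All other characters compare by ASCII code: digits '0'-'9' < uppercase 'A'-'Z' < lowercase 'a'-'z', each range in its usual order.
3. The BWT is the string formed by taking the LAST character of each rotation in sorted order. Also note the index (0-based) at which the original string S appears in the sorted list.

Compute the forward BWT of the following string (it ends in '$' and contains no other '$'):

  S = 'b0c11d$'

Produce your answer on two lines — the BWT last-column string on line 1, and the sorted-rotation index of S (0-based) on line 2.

All 7 rotations (rotation i = S[i:]+S[:i]):
  rot[0] = b0c11d$
  rot[1] = 0c11d$b
  rot[2] = c11d$b0
  rot[3] = 11d$b0c
  rot[4] = 1d$b0c1
  rot[5] = d$b0c11
  rot[6] = $b0c11d
Sorted (with $ < everything):
  sorted[0] = $b0c11d  (last char: 'd')
  sorted[1] = 0c11d$b  (last char: 'b')
  sorted[2] = 11d$b0c  (last char: 'c')
  sorted[3] = 1d$b0c1  (last char: '1')
  sorted[4] = b0c11d$  (last char: '$')
  sorted[5] = c11d$b0  (last char: '0')
  sorted[6] = d$b0c11  (last char: '1')
Last column: dbc1$01
Original string S is at sorted index 4

Answer: dbc1$01
4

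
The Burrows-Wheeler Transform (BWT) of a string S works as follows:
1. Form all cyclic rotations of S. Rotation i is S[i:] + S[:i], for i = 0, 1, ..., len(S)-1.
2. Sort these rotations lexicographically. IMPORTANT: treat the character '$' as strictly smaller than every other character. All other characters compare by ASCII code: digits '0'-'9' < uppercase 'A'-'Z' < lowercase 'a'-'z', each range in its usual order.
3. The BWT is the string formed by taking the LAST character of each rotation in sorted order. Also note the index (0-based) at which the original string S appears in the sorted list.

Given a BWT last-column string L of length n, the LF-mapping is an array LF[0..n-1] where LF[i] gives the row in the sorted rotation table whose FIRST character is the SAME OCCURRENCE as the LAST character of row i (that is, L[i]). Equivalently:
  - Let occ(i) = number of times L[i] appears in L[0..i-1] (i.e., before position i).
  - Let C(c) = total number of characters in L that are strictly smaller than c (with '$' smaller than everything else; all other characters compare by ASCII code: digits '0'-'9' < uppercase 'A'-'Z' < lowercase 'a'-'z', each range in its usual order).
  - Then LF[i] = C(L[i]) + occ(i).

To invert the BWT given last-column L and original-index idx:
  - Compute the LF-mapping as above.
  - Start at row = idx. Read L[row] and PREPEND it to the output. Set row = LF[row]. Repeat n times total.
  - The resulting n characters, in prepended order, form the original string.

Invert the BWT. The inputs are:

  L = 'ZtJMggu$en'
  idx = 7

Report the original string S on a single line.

Answer: nuggetJMZ$

Derivation:
LF mapping: 3 8 1 2 5 6 9 0 4 7
Walk LF starting at row 7, prepending L[row]:
  step 1: row=7, L[7]='$', prepend. Next row=LF[7]=0
  step 2: row=0, L[0]='Z', prepend. Next row=LF[0]=3
  step 3: row=3, L[3]='M', prepend. Next row=LF[3]=2
  step 4: row=2, L[2]='J', prepend. Next row=LF[2]=1
  step 5: row=1, L[1]='t', prepend. Next row=LF[1]=8
  step 6: row=8, L[8]='e', prepend. Next row=LF[8]=4
  step 7: row=4, L[4]='g', prepend. Next row=LF[4]=5
  step 8: row=5, L[5]='g', prepend. Next row=LF[5]=6
  step 9: row=6, L[6]='u', prepend. Next row=LF[6]=9
  step 10: row=9, L[9]='n', prepend. Next row=LF[9]=7
Reversed output: nuggetJMZ$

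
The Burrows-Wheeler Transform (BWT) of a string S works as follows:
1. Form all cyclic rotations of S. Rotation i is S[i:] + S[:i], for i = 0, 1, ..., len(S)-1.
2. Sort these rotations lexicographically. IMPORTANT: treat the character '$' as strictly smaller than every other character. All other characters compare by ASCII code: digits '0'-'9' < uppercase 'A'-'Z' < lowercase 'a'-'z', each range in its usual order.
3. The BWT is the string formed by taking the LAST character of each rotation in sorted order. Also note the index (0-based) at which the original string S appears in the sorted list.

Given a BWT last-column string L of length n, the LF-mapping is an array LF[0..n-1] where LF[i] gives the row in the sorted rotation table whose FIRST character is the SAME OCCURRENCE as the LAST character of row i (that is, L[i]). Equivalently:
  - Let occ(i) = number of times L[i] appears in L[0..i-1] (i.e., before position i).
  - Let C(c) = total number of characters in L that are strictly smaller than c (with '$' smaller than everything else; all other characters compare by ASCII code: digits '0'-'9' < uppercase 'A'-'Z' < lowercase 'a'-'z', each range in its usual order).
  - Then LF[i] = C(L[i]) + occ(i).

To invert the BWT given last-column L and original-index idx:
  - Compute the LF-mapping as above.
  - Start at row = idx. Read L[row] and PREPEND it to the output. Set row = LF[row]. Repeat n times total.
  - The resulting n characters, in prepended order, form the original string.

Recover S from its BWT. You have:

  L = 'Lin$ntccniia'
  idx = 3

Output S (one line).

Answer: cincinnatiL$

Derivation:
LF mapping: 1 5 8 0 9 11 3 4 10 6 7 2
Walk LF starting at row 3, prepending L[row]:
  step 1: row=3, L[3]='$', prepend. Next row=LF[3]=0
  step 2: row=0, L[0]='L', prepend. Next row=LF[0]=1
  step 3: row=1, L[1]='i', prepend. Next row=LF[1]=5
  step 4: row=5, L[5]='t', prepend. Next row=LF[5]=11
  step 5: row=11, L[11]='a', prepend. Next row=LF[11]=2
  step 6: row=2, L[2]='n', prepend. Next row=LF[2]=8
  step 7: row=8, L[8]='n', prepend. Next row=LF[8]=10
  step 8: row=10, L[10]='i', prepend. Next row=LF[10]=7
  step 9: row=7, L[7]='c', prepend. Next row=LF[7]=4
  step 10: row=4, L[4]='n', prepend. Next row=LF[4]=9
  step 11: row=9, L[9]='i', prepend. Next row=LF[9]=6
  step 12: row=6, L[6]='c', prepend. Next row=LF[6]=3
Reversed output: cincinnatiL$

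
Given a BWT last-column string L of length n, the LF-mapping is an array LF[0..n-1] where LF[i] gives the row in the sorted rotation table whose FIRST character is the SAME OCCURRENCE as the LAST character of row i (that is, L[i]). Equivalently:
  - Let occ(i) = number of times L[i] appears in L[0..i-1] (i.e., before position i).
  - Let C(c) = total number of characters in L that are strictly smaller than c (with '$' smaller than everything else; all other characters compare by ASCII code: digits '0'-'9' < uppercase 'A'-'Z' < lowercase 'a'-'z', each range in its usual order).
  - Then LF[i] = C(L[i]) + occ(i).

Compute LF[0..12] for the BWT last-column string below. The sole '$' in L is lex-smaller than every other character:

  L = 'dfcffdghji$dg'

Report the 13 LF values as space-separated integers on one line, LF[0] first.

Char counts: '$':1, 'c':1, 'd':3, 'f':3, 'g':2, 'h':1, 'i':1, 'j':1
C (first-col start): C('$')=0, C('c')=1, C('d')=2, C('f')=5, C('g')=8, C('h')=10, C('i')=11, C('j')=12
L[0]='d': occ=0, LF[0]=C('d')+0=2+0=2
L[1]='f': occ=0, LF[1]=C('f')+0=5+0=5
L[2]='c': occ=0, LF[2]=C('c')+0=1+0=1
L[3]='f': occ=1, LF[3]=C('f')+1=5+1=6
L[4]='f': occ=2, LF[4]=C('f')+2=5+2=7
L[5]='d': occ=1, LF[5]=C('d')+1=2+1=3
L[6]='g': occ=0, LF[6]=C('g')+0=8+0=8
L[7]='h': occ=0, LF[7]=C('h')+0=10+0=10
L[8]='j': occ=0, LF[8]=C('j')+0=12+0=12
L[9]='i': occ=0, LF[9]=C('i')+0=11+0=11
L[10]='$': occ=0, LF[10]=C('$')+0=0+0=0
L[11]='d': occ=2, LF[11]=C('d')+2=2+2=4
L[12]='g': occ=1, LF[12]=C('g')+1=8+1=9

Answer: 2 5 1 6 7 3 8 10 12 11 0 4 9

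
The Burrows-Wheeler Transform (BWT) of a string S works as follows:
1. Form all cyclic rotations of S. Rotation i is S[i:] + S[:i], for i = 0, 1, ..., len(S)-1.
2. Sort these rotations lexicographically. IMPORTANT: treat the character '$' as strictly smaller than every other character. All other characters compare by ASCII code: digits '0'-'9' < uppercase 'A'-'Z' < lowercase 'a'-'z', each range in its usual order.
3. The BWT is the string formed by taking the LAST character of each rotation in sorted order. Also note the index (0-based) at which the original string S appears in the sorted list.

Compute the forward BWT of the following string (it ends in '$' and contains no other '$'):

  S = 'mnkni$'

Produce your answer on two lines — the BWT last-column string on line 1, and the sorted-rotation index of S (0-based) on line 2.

Answer: inn$km
3

Derivation:
All 6 rotations (rotation i = S[i:]+S[:i]):
  rot[0] = mnkni$
  rot[1] = nkni$m
  rot[2] = kni$mn
  rot[3] = ni$mnk
  rot[4] = i$mnkn
  rot[5] = $mnkni
Sorted (with $ < everything):
  sorted[0] = $mnkni  (last char: 'i')
  sorted[1] = i$mnkn  (last char: 'n')
  sorted[2] = kni$mn  (last char: 'n')
  sorted[3] = mnkni$  (last char: '$')
  sorted[4] = ni$mnk  (last char: 'k')
  sorted[5] = nkni$m  (last char: 'm')
Last column: inn$km
Original string S is at sorted index 3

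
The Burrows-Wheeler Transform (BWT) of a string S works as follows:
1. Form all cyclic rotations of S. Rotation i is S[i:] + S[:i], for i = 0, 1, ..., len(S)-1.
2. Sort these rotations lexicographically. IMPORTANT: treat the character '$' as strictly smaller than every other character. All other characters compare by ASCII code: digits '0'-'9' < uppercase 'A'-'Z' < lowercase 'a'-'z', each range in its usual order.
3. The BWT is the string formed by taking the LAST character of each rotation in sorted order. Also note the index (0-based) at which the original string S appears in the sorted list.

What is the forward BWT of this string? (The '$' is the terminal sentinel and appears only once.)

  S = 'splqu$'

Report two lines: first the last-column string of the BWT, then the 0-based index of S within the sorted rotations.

Answer: upsl$q
4

Derivation:
All 6 rotations (rotation i = S[i:]+S[:i]):
  rot[0] = splqu$
  rot[1] = plqu$s
  rot[2] = lqu$sp
  rot[3] = qu$spl
  rot[4] = u$splq
  rot[5] = $splqu
Sorted (with $ < everything):
  sorted[0] = $splqu  (last char: 'u')
  sorted[1] = lqu$sp  (last char: 'p')
  sorted[2] = plqu$s  (last char: 's')
  sorted[3] = qu$spl  (last char: 'l')
  sorted[4] = splqu$  (last char: '$')
  sorted[5] = u$splq  (last char: 'q')
Last column: upsl$q
Original string S is at sorted index 4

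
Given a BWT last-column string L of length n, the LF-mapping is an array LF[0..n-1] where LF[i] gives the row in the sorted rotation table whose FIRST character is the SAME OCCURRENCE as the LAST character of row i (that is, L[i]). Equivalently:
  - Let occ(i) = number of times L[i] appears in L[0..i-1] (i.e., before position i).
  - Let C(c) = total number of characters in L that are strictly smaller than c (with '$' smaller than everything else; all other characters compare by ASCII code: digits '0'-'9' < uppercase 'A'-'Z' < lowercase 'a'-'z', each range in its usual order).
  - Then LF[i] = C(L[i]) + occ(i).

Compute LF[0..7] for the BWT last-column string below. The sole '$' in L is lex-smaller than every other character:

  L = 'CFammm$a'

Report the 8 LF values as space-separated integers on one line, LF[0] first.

Char counts: '$':1, 'C':1, 'F':1, 'a':2, 'm':3
C (first-col start): C('$')=0, C('C')=1, C('F')=2, C('a')=3, C('m')=5
L[0]='C': occ=0, LF[0]=C('C')+0=1+0=1
L[1]='F': occ=0, LF[1]=C('F')+0=2+0=2
L[2]='a': occ=0, LF[2]=C('a')+0=3+0=3
L[3]='m': occ=0, LF[3]=C('m')+0=5+0=5
L[4]='m': occ=1, LF[4]=C('m')+1=5+1=6
L[5]='m': occ=2, LF[5]=C('m')+2=5+2=7
L[6]='$': occ=0, LF[6]=C('$')+0=0+0=0
L[7]='a': occ=1, LF[7]=C('a')+1=3+1=4

Answer: 1 2 3 5 6 7 0 4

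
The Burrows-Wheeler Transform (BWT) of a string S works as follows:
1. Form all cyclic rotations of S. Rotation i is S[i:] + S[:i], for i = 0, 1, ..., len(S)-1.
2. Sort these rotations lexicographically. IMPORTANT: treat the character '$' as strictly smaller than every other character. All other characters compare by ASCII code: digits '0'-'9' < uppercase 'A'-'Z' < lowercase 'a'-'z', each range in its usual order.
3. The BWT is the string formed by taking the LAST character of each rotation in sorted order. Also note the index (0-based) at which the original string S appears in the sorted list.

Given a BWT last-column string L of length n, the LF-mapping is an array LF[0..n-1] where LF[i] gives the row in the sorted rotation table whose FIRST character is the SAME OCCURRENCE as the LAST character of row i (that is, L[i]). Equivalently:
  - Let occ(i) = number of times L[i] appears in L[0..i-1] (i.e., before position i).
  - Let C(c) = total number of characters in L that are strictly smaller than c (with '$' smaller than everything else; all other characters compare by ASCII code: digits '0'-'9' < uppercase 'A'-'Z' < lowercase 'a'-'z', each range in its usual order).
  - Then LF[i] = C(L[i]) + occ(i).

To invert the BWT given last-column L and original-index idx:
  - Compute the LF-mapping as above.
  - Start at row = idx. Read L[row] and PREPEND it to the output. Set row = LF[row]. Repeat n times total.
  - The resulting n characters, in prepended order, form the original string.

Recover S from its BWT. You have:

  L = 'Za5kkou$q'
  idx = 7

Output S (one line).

LF mapping: 2 3 1 4 5 6 8 0 7
Walk LF starting at row 7, prepending L[row]:
  step 1: row=7, L[7]='$', prepend. Next row=LF[7]=0
  step 2: row=0, L[0]='Z', prepend. Next row=LF[0]=2
  step 3: row=2, L[2]='5', prepend. Next row=LF[2]=1
  step 4: row=1, L[1]='a', prepend. Next row=LF[1]=3
  step 5: row=3, L[3]='k', prepend. Next row=LF[3]=4
  step 6: row=4, L[4]='k', prepend. Next row=LF[4]=5
  step 7: row=5, L[5]='o', prepend. Next row=LF[5]=6
  step 8: row=6, L[6]='u', prepend. Next row=LF[6]=8
  step 9: row=8, L[8]='q', prepend. Next row=LF[8]=7
Reversed output: quokka5Z$

Answer: quokka5Z$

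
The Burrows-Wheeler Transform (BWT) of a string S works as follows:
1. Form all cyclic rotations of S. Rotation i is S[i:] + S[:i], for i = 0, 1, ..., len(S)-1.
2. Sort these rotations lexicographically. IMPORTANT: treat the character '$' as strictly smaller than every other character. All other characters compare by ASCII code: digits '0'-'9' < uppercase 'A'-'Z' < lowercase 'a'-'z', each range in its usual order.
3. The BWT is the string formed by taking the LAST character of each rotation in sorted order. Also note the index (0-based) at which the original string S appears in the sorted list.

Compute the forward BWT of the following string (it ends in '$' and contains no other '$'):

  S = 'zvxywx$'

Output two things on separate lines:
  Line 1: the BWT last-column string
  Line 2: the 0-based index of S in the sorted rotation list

Answer: xzywvx$
6

Derivation:
All 7 rotations (rotation i = S[i:]+S[:i]):
  rot[0] = zvxywx$
  rot[1] = vxywx$z
  rot[2] = xywx$zv
  rot[3] = ywx$zvx
  rot[4] = wx$zvxy
  rot[5] = x$zvxyw
  rot[6] = $zvxywx
Sorted (with $ < everything):
  sorted[0] = $zvxywx  (last char: 'x')
  sorted[1] = vxywx$z  (last char: 'z')
  sorted[2] = wx$zvxy  (last char: 'y')
  sorted[3] = x$zvxyw  (last char: 'w')
  sorted[4] = xywx$zv  (last char: 'v')
  sorted[5] = ywx$zvx  (last char: 'x')
  sorted[6] = zvxywx$  (last char: '$')
Last column: xzywvx$
Original string S is at sorted index 6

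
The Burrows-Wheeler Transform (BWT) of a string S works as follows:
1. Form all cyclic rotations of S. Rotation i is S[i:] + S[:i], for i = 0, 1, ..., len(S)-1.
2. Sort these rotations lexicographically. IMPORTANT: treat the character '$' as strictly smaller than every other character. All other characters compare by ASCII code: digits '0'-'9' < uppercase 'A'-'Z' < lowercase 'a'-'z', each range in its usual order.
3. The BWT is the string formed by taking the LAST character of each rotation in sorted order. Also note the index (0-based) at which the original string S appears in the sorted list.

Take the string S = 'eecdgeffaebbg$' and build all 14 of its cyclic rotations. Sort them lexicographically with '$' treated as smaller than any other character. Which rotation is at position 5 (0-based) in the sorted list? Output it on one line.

All 14 rotations (rotation i = S[i:]+S[:i]):
  rot[0] = eecdgeffaebbg$
  rot[1] = ecdgeffaebbg$e
  rot[2] = cdgeffaebbg$ee
  rot[3] = dgeffaebbg$eec
  rot[4] = geffaebbg$eecd
  rot[5] = effaebbg$eecdg
  rot[6] = ffaebbg$eecdge
  rot[7] = faebbg$eecdgef
  rot[8] = aebbg$eecdgeff
  rot[9] = ebbg$eecdgeffa
  rot[10] = bbg$eecdgeffae
  rot[11] = bg$eecdgeffaeb
  rot[12] = g$eecdgeffaebb
  rot[13] = $eecdgeffaebbg
Sorted (with $ < everything):
  sorted[0] = $eecdgeffaebbg
  sorted[1] = aebbg$eecdgeff
  sorted[2] = bbg$eecdgeffae
  sorted[3] = bg$eecdgeffaeb
  sorted[4] = cdgeffaebbg$ee
  sorted[5] = dgeffaebbg$eec
  sorted[6] = ebbg$eecdgeffa
  sorted[7] = ecdgeffaebbg$e
  sorted[8] = eecdgeffaebbg$
  sorted[9] = effaebbg$eecdg
  sorted[10] = faebbg$eecdgef
  sorted[11] = ffaebbg$eecdge
  sorted[12] = g$eecdgeffaebb
  sorted[13] = geffaebbg$eecd
sorted[5] = dgeffaebbg$eec

Answer: dgeffaebbg$eec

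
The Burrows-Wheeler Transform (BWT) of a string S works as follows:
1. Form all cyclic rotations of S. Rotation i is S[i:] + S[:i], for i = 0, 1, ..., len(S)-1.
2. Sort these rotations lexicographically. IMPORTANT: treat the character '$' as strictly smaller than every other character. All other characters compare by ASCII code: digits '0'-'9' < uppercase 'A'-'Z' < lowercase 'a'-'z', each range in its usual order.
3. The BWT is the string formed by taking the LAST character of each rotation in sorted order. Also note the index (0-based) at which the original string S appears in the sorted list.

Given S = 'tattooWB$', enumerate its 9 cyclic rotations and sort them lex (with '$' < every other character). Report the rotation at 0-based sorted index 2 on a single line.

Answer: WB$tattoo

Derivation:
All 9 rotations (rotation i = S[i:]+S[:i]):
  rot[0] = tattooWB$
  rot[1] = attooWB$t
  rot[2] = ttooWB$ta
  rot[3] = tooWB$tat
  rot[4] = ooWB$tatt
  rot[5] = oWB$tatto
  rot[6] = WB$tattoo
  rot[7] = B$tattooW
  rot[8] = $tattooWB
Sorted (with $ < everything):
  sorted[0] = $tattooWB
  sorted[1] = B$tattooW
  sorted[2] = WB$tattoo
  sorted[3] = attooWB$t
  sorted[4] = oWB$tatto
  sorted[5] = ooWB$tatt
  sorted[6] = tattooWB$
  sorted[7] = tooWB$tat
  sorted[8] = ttooWB$ta
sorted[2] = WB$tattoo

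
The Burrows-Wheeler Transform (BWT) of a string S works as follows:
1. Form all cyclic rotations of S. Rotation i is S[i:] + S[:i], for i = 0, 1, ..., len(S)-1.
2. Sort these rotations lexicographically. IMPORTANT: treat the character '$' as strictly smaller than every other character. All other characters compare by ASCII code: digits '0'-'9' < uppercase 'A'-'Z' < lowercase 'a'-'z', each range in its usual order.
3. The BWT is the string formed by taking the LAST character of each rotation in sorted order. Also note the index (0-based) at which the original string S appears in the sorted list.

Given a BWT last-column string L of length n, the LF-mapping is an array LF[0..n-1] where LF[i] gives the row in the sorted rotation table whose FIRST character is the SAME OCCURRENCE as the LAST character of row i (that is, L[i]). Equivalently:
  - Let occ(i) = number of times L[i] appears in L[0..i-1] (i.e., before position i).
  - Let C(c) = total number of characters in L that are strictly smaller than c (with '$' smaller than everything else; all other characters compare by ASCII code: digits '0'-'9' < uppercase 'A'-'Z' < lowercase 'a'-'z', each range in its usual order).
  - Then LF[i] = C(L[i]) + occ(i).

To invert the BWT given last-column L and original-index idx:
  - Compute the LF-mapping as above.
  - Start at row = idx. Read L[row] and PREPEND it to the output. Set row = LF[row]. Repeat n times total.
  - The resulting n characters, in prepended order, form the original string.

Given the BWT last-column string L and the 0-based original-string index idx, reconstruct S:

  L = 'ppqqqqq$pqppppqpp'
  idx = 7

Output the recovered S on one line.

Answer: pqpqppqpqqpqpqpp$

Derivation:
LF mapping: 1 2 10 11 12 13 14 0 3 15 4 5 6 7 16 8 9
Walk LF starting at row 7, prepending L[row]:
  step 1: row=7, L[7]='$', prepend. Next row=LF[7]=0
  step 2: row=0, L[0]='p', prepend. Next row=LF[0]=1
  step 3: row=1, L[1]='p', prepend. Next row=LF[1]=2
  step 4: row=2, L[2]='q', prepend. Next row=LF[2]=10
  step 5: row=10, L[10]='p', prepend. Next row=LF[10]=4
  step 6: row=4, L[4]='q', prepend. Next row=LF[4]=12
  step 7: row=12, L[12]='p', prepend. Next row=LF[12]=6
  step 8: row=6, L[6]='q', prepend. Next row=LF[6]=14
  step 9: row=14, L[14]='q', prepend. Next row=LF[14]=16
  step 10: row=16, L[16]='p', prepend. Next row=LF[16]=9
  step 11: row=9, L[9]='q', prepend. Next row=LF[9]=15
  step 12: row=15, L[15]='p', prepend. Next row=LF[15]=8
  step 13: row=8, L[8]='p', prepend. Next row=LF[8]=3
  step 14: row=3, L[3]='q', prepend. Next row=LF[3]=11
  step 15: row=11, L[11]='p', prepend. Next row=LF[11]=5
  step 16: row=5, L[5]='q', prepend. Next row=LF[5]=13
  step 17: row=13, L[13]='p', prepend. Next row=LF[13]=7
Reversed output: pqpqppqpqqpqpqpp$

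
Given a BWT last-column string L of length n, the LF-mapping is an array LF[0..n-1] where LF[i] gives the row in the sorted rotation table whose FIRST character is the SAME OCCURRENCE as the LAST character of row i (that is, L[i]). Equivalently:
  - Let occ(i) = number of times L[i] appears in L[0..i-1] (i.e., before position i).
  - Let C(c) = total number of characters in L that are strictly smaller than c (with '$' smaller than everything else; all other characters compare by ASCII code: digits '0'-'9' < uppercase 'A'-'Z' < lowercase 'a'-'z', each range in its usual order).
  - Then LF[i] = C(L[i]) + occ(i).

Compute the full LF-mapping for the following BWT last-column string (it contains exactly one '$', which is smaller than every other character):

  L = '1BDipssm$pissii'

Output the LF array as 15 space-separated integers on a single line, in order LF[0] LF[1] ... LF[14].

Answer: 1 2 3 4 9 11 12 8 0 10 5 13 14 6 7

Derivation:
Char counts: '$':1, '1':1, 'B':1, 'D':1, 'i':4, 'm':1, 'p':2, 's':4
C (first-col start): C('$')=0, C('1')=1, C('B')=2, C('D')=3, C('i')=4, C('m')=8, C('p')=9, C('s')=11
L[0]='1': occ=0, LF[0]=C('1')+0=1+0=1
L[1]='B': occ=0, LF[1]=C('B')+0=2+0=2
L[2]='D': occ=0, LF[2]=C('D')+0=3+0=3
L[3]='i': occ=0, LF[3]=C('i')+0=4+0=4
L[4]='p': occ=0, LF[4]=C('p')+0=9+0=9
L[5]='s': occ=0, LF[5]=C('s')+0=11+0=11
L[6]='s': occ=1, LF[6]=C('s')+1=11+1=12
L[7]='m': occ=0, LF[7]=C('m')+0=8+0=8
L[8]='$': occ=0, LF[8]=C('$')+0=0+0=0
L[9]='p': occ=1, LF[9]=C('p')+1=9+1=10
L[10]='i': occ=1, LF[10]=C('i')+1=4+1=5
L[11]='s': occ=2, LF[11]=C('s')+2=11+2=13
L[12]='s': occ=3, LF[12]=C('s')+3=11+3=14
L[13]='i': occ=2, LF[13]=C('i')+2=4+2=6
L[14]='i': occ=3, LF[14]=C('i')+3=4+3=7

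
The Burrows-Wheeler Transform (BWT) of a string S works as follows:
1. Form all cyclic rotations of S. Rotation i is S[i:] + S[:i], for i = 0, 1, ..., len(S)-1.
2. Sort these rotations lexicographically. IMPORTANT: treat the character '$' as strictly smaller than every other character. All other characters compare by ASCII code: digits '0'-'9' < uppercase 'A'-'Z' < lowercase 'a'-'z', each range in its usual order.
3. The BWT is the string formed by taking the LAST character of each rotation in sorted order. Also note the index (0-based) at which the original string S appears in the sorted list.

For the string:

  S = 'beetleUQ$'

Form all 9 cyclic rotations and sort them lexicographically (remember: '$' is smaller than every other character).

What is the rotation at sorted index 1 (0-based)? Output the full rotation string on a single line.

All 9 rotations (rotation i = S[i:]+S[:i]):
  rot[0] = beetleUQ$
  rot[1] = eetleUQ$b
  rot[2] = etleUQ$be
  rot[3] = tleUQ$bee
  rot[4] = leUQ$beet
  rot[5] = eUQ$beetl
  rot[6] = UQ$beetle
  rot[7] = Q$beetleU
  rot[8] = $beetleUQ
Sorted (with $ < everything):
  sorted[0] = $beetleUQ
  sorted[1] = Q$beetleU
  sorted[2] = UQ$beetle
  sorted[3] = beetleUQ$
  sorted[4] = eUQ$beetl
  sorted[5] = eetleUQ$b
  sorted[6] = etleUQ$be
  sorted[7] = leUQ$beet
  sorted[8] = tleUQ$bee
sorted[1] = Q$beetleU

Answer: Q$beetleU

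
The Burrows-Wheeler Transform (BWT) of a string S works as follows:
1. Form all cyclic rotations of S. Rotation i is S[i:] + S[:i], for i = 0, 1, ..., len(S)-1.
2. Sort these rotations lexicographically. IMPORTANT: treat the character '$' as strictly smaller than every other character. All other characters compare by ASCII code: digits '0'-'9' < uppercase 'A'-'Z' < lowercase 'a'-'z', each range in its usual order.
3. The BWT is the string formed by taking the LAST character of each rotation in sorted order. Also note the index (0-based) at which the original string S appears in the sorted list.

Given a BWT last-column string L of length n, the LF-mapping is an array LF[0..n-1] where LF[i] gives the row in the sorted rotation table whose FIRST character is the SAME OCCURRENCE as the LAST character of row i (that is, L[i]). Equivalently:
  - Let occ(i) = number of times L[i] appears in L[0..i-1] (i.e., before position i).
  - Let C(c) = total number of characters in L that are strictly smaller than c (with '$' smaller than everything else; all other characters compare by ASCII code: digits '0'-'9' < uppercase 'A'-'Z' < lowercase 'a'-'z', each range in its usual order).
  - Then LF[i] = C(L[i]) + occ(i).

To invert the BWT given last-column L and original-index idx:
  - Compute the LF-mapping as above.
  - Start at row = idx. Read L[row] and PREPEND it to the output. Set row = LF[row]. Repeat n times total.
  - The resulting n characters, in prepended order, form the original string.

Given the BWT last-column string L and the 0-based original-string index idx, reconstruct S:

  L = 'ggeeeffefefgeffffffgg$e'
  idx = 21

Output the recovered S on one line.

Answer: ggeeeeeggfffefeffffffg$

Derivation:
LF mapping: 18 19 1 2 3 8 9 4 10 5 11 20 6 12 13 14 15 16 17 21 22 0 7
Walk LF starting at row 21, prepending L[row]:
  step 1: row=21, L[21]='$', prepend. Next row=LF[21]=0
  step 2: row=0, L[0]='g', prepend. Next row=LF[0]=18
  step 3: row=18, L[18]='f', prepend. Next row=LF[18]=17
  step 4: row=17, L[17]='f', prepend. Next row=LF[17]=16
  step 5: row=16, L[16]='f', prepend. Next row=LF[16]=15
  step 6: row=15, L[15]='f', prepend. Next row=LF[15]=14
  step 7: row=14, L[14]='f', prepend. Next row=LF[14]=13
  step 8: row=13, L[13]='f', prepend. Next row=LF[13]=12
  step 9: row=12, L[12]='e', prepend. Next row=LF[12]=6
  step 10: row=6, L[6]='f', prepend. Next row=LF[6]=9
  step 11: row=9, L[9]='e', prepend. Next row=LF[9]=5
  step 12: row=5, L[5]='f', prepend. Next row=LF[5]=8
  step 13: row=8, L[8]='f', prepend. Next row=LF[8]=10
  step 14: row=10, L[10]='f', prepend. Next row=LF[10]=11
  step 15: row=11, L[11]='g', prepend. Next row=LF[11]=20
  step 16: row=20, L[20]='g', prepend. Next row=LF[20]=22
  step 17: row=22, L[22]='e', prepend. Next row=LF[22]=7
  step 18: row=7, L[7]='e', prepend. Next row=LF[7]=4
  step 19: row=4, L[4]='e', prepend. Next row=LF[4]=3
  step 20: row=3, L[3]='e', prepend. Next row=LF[3]=2
  step 21: row=2, L[2]='e', prepend. Next row=LF[2]=1
  step 22: row=1, L[1]='g', prepend. Next row=LF[1]=19
  step 23: row=19, L[19]='g', prepend. Next row=LF[19]=21
Reversed output: ggeeeeeggfffefeffffffg$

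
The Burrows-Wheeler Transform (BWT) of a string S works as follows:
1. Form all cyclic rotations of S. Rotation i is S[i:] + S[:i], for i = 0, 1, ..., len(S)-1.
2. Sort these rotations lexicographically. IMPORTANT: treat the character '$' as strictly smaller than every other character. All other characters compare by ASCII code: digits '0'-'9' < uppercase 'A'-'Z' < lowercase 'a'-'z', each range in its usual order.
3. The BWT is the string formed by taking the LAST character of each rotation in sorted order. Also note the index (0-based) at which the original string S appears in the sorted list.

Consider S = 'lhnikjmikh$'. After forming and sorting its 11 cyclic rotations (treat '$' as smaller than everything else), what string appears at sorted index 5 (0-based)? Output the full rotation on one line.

All 11 rotations (rotation i = S[i:]+S[:i]):
  rot[0] = lhnikjmikh$
  rot[1] = hnikjmikh$l
  rot[2] = nikjmikh$lh
  rot[3] = ikjmikh$lhn
  rot[4] = kjmikh$lhni
  rot[5] = jmikh$lhnik
  rot[6] = mikh$lhnikj
  rot[7] = ikh$lhnikjm
  rot[8] = kh$lhnikjmi
  rot[9] = h$lhnikjmik
  rot[10] = $lhnikjmikh
Sorted (with $ < everything):
  sorted[0] = $lhnikjmikh
  sorted[1] = h$lhnikjmik
  sorted[2] = hnikjmikh$l
  sorted[3] = ikh$lhnikjm
  sorted[4] = ikjmikh$lhn
  sorted[5] = jmikh$lhnik
  sorted[6] = kh$lhnikjmi
  sorted[7] = kjmikh$lhni
  sorted[8] = lhnikjmikh$
  sorted[9] = mikh$lhnikj
  sorted[10] = nikjmikh$lh
sorted[5] = jmikh$lhnik

Answer: jmikh$lhnik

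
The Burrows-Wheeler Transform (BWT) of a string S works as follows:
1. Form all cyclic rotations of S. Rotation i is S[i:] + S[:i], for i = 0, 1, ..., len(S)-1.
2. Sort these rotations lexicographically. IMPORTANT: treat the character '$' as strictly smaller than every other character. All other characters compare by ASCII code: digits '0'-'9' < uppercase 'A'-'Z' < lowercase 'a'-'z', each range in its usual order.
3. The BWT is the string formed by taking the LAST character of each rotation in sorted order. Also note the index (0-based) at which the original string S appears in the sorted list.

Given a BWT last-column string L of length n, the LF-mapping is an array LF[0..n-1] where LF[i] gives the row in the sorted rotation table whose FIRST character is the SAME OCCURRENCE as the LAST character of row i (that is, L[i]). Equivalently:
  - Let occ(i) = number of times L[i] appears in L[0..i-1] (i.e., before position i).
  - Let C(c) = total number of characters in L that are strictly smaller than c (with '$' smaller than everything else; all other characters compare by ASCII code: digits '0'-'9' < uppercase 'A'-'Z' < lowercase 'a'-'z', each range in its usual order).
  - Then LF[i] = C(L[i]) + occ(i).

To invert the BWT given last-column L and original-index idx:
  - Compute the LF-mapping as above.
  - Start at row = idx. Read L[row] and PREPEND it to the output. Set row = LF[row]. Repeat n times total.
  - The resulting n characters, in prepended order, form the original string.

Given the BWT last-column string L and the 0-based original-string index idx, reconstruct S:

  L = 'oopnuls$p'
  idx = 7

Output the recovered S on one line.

Answer: spuolpno$

Derivation:
LF mapping: 3 4 5 2 8 1 7 0 6
Walk LF starting at row 7, prepending L[row]:
  step 1: row=7, L[7]='$', prepend. Next row=LF[7]=0
  step 2: row=0, L[0]='o', prepend. Next row=LF[0]=3
  step 3: row=3, L[3]='n', prepend. Next row=LF[3]=2
  step 4: row=2, L[2]='p', prepend. Next row=LF[2]=5
  step 5: row=5, L[5]='l', prepend. Next row=LF[5]=1
  step 6: row=1, L[1]='o', prepend. Next row=LF[1]=4
  step 7: row=4, L[4]='u', prepend. Next row=LF[4]=8
  step 8: row=8, L[8]='p', prepend. Next row=LF[8]=6
  step 9: row=6, L[6]='s', prepend. Next row=LF[6]=7
Reversed output: spuolpno$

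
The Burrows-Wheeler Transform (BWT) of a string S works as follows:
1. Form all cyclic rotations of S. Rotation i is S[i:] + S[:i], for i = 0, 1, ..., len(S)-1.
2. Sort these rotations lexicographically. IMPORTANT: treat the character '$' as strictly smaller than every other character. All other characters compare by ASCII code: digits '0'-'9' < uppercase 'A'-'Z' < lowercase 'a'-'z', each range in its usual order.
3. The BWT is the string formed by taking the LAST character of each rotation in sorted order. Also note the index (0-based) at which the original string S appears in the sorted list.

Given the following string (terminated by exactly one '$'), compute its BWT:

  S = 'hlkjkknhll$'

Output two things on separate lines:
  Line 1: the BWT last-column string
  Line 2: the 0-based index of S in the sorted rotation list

Answer: l$nkljklhhk
1

Derivation:
All 11 rotations (rotation i = S[i:]+S[:i]):
  rot[0] = hlkjkknhll$
  rot[1] = lkjkknhll$h
  rot[2] = kjkknhll$hl
  rot[3] = jkknhll$hlk
  rot[4] = kknhll$hlkj
  rot[5] = knhll$hlkjk
  rot[6] = nhll$hlkjkk
  rot[7] = hll$hlkjkkn
  rot[8] = ll$hlkjkknh
  rot[9] = l$hlkjkknhl
  rot[10] = $hlkjkknhll
Sorted (with $ < everything):
  sorted[0] = $hlkjkknhll  (last char: 'l')
  sorted[1] = hlkjkknhll$  (last char: '$')
  sorted[2] = hll$hlkjkkn  (last char: 'n')
  sorted[3] = jkknhll$hlk  (last char: 'k')
  sorted[4] = kjkknhll$hl  (last char: 'l')
  sorted[5] = kknhll$hlkj  (last char: 'j')
  sorted[6] = knhll$hlkjk  (last char: 'k')
  sorted[7] = l$hlkjkknhl  (last char: 'l')
  sorted[8] = lkjkknhll$h  (last char: 'h')
  sorted[9] = ll$hlkjkknh  (last char: 'h')
  sorted[10] = nhll$hlkjkk  (last char: 'k')
Last column: l$nkljklhhk
Original string S is at sorted index 1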